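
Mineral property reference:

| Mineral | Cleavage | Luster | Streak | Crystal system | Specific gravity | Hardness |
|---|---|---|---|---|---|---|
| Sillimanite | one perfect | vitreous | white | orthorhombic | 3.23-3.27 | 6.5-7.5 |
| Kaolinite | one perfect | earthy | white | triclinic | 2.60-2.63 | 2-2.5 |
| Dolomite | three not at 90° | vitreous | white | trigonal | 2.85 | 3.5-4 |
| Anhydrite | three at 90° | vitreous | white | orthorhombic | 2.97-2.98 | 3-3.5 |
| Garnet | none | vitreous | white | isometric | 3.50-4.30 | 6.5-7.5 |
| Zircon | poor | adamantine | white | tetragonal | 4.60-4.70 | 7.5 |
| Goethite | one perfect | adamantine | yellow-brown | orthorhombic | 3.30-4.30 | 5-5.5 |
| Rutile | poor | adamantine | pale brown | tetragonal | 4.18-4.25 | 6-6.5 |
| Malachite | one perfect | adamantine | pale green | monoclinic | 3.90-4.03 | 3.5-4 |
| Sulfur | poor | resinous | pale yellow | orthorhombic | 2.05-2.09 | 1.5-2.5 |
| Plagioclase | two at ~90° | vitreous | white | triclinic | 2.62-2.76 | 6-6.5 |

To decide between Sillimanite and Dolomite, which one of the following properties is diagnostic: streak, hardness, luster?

hardness

Streak: both white — identical.
Hardness: Sillimanite 6.5-7.5, Dolomite 3.5-4 — these differ.
Luster: both vitreous — identical.
Only hardness differs between Sillimanite and Dolomite among the listed tests.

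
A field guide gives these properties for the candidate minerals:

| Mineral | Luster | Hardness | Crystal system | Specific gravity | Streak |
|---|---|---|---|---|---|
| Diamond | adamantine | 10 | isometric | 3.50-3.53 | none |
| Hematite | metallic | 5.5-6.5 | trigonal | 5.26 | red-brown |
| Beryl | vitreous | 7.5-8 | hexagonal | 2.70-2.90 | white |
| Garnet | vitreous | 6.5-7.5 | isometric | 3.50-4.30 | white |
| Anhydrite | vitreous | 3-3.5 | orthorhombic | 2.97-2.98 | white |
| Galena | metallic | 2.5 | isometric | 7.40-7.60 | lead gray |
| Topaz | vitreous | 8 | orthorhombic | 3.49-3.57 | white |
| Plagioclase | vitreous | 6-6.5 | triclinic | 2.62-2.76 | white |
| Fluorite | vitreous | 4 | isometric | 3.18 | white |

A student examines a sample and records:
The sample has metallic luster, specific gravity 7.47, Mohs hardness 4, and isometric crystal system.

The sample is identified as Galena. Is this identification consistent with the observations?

No

Metallic luster — consistent with Galena (metallic luster).
Specific gravity 7.47 — consistent with Galena (SG 7.40-7.60).
Mohs hardness 4 — Galena has hardness 2.5; inconsistent.
Isometric crystal system — consistent with Galena (isometric system).
Galena is excluded by the hardness.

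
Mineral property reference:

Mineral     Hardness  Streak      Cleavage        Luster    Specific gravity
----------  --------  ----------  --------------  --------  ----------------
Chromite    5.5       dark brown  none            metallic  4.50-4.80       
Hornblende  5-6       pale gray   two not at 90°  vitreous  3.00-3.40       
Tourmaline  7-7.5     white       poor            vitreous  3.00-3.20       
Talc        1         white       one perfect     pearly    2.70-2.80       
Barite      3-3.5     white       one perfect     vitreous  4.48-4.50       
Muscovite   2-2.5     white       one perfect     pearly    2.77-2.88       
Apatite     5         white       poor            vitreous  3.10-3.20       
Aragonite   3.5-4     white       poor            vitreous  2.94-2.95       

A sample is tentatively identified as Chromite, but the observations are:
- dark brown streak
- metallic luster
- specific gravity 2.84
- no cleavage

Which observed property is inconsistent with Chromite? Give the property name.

specific gravity

Dark brown streak: Chromite has dark brown streak — within range.
Metallic luster: Chromite has metallic luster — within range.
Specific gravity 2.84: Chromite has SG 4.50-4.80 — inconsistent.
No cleavage: Chromite has cleavage none — within range.
Only the specific gravity is inconsistent.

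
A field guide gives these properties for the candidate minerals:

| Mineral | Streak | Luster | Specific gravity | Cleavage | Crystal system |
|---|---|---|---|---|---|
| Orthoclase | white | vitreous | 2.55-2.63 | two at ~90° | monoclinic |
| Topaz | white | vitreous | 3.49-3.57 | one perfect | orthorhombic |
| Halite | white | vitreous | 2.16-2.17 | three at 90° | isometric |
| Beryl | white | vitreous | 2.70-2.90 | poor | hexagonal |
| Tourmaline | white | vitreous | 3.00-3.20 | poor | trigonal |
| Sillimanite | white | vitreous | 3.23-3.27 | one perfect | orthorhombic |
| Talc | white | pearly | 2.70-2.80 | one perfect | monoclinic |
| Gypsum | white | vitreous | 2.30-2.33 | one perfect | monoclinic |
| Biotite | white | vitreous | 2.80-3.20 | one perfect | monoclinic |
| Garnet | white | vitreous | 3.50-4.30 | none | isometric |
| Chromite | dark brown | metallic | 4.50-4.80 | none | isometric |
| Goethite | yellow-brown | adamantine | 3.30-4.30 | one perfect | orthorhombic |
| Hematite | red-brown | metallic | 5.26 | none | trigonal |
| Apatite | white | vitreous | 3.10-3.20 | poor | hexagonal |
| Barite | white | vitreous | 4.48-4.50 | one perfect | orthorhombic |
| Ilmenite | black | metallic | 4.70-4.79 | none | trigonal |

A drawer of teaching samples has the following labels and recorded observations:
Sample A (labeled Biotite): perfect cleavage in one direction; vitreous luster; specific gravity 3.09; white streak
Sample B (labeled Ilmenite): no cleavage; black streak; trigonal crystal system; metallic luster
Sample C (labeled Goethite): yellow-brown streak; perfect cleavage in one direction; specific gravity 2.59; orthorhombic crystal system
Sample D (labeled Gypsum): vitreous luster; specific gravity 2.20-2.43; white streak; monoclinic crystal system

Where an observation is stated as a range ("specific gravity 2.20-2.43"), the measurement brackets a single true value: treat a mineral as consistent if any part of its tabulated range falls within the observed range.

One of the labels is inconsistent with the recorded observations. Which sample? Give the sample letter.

C

Sample A: observations are consistent with Biotite.
Sample B: observations are consistent with Ilmenite.
Sample C: specific gravity 2.59 is outside the reference for Goethite (SG 3.30-4.30) — mislabeled.
Sample D: observations are consistent with Gypsum.
Only sample C is inconsistent with its label.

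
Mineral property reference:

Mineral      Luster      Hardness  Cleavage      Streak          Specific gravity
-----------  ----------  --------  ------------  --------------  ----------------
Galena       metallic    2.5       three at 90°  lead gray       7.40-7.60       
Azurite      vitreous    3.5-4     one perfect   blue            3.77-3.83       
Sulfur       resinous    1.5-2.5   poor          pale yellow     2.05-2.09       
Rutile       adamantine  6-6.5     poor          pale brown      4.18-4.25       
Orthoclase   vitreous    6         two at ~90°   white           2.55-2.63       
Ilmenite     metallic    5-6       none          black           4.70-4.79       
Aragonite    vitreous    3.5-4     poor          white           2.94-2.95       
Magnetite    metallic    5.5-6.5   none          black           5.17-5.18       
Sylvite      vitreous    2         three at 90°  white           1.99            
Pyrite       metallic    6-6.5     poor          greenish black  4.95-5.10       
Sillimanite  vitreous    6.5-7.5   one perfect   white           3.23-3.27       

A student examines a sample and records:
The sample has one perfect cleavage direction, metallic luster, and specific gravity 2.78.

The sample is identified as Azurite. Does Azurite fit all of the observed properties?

Inconsistent

One perfect cleavage direction — matches Azurite (cleavage one perfect).
Metallic luster — Azurite has vitreous luster; a mismatch.
Specific gravity 2.78 — Azurite has SG 3.77-3.83; a mismatch.
2 of the observed properties are inconsistent with Azurite.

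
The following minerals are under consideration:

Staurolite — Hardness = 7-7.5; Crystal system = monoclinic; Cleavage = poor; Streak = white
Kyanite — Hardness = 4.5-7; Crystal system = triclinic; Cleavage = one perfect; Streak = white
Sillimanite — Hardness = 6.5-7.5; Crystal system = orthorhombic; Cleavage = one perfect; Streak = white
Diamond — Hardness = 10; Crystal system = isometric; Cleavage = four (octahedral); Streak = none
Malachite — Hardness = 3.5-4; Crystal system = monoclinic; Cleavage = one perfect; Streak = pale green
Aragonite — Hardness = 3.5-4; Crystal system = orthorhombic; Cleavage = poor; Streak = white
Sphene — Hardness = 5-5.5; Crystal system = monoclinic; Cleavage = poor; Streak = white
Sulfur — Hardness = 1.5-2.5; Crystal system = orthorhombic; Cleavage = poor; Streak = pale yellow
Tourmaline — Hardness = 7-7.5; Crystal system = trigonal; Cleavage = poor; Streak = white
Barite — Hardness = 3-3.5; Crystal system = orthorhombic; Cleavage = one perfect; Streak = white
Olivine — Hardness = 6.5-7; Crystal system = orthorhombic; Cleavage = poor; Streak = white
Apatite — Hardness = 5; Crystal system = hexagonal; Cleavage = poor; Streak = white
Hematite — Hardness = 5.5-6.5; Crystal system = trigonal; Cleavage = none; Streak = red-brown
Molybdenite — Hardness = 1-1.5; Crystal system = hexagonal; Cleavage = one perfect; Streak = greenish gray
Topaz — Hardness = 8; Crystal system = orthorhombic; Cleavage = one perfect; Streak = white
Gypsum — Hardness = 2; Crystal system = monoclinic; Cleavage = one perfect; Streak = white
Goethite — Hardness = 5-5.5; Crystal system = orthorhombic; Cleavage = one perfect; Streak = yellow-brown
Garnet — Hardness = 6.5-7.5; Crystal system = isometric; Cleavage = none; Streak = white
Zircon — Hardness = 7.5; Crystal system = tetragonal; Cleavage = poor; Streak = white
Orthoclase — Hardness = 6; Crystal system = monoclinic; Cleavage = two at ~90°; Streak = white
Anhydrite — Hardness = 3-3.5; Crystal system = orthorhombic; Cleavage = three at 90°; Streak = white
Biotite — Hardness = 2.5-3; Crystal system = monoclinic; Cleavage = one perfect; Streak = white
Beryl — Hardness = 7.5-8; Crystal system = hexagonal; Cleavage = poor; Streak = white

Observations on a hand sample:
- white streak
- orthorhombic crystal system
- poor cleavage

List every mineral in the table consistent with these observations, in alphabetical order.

Aragonite, Olivine

White streak rules out Diamond, Malachite, Sulfur, Hematite, Molybdenite, Goethite.
Orthorhombic crystal system — leaves Sillimanite, Aragonite, Barite, Olivine, Topaz, Anhydrite.
Poor cleavage — Aragonite, Olivine remain.
The minerals that satisfy all observations are Aragonite, Olivine.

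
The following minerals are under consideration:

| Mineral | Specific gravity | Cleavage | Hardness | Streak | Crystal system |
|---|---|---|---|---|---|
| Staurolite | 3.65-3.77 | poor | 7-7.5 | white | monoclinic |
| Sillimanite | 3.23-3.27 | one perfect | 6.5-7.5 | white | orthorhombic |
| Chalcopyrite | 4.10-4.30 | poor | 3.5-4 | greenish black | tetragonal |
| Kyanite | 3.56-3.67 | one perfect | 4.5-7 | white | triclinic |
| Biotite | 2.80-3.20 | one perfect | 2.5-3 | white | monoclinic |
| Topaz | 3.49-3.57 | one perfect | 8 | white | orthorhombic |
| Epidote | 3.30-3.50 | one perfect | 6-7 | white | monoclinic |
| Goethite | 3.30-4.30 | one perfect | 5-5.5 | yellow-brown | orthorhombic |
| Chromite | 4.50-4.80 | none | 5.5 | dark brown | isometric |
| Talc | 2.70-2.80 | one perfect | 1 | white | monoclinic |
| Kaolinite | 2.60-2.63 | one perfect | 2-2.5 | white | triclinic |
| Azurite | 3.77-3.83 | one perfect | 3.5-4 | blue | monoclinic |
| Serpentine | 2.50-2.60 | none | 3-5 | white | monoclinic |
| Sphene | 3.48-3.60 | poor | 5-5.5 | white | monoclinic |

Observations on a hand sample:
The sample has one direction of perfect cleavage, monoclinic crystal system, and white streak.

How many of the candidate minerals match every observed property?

One direction of perfect cleavage rules out Staurolite, Chalcopyrite, Chromite, Serpentine, Sphene.
Monoclinic crystal system: Biotite, Epidote, Talc, Azurite remain.
White streak eliminates Azurite.
Consistent with every observation: Biotite, Epidote, Talc.
That is 3 minerals.

3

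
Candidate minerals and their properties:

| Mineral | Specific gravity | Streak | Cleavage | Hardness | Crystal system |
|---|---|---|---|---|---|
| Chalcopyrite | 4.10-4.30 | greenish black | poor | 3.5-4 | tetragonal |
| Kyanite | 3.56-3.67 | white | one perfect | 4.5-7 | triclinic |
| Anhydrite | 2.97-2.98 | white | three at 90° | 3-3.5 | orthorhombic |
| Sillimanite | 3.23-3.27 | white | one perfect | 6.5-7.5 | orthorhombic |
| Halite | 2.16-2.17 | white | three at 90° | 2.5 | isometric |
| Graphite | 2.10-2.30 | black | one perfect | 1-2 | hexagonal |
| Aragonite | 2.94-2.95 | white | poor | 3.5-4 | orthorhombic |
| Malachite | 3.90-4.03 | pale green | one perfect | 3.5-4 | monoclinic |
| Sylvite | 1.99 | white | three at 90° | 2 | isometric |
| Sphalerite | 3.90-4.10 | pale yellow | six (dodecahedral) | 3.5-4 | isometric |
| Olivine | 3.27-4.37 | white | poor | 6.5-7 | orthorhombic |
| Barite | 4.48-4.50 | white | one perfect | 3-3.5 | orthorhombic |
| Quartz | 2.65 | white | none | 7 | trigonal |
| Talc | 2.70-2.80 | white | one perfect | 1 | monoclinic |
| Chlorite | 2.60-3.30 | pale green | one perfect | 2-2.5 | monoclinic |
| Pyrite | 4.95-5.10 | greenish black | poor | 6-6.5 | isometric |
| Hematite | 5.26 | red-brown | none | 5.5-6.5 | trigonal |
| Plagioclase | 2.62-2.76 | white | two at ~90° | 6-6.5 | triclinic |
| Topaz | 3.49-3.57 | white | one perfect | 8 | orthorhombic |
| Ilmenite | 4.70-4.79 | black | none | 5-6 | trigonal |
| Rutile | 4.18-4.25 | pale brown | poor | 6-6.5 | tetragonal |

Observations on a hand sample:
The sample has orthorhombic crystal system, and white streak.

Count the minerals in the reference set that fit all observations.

Orthorhombic crystal system: only Anhydrite, Sillimanite, Aragonite, Olivine, Barite, Topaz remain.
White streak: every remaining candidate is consistent.
The minerals that satisfy all observations are Anhydrite, Aragonite, Barite, Olivine, Sillimanite, Topaz.
That is 6 minerals.

6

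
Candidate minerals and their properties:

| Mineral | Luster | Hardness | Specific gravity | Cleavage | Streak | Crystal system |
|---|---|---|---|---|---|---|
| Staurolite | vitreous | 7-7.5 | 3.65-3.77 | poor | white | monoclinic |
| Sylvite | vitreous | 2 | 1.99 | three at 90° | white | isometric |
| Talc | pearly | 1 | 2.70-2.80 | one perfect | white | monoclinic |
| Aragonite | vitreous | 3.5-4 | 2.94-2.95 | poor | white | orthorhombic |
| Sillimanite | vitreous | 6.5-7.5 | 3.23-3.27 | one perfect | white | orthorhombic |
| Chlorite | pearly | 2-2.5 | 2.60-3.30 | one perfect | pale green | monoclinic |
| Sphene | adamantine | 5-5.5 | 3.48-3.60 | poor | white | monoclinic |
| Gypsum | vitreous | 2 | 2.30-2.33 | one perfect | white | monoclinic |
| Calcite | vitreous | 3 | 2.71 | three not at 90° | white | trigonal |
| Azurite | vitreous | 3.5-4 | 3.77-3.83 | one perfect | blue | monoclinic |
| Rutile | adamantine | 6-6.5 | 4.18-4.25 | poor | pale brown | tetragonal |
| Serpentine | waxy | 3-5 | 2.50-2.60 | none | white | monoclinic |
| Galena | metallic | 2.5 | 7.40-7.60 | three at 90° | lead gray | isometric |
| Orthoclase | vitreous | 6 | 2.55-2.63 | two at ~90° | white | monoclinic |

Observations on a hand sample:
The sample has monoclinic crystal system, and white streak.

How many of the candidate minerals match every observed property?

6

Monoclinic crystal system is inconsistent with Sylvite, Aragonite, Sillimanite, Calcite, Rutile, Galena.
White streak is inconsistent with Chlorite, Azurite.
Consistent with every observation: Gypsum, Orthoclase, Serpentine, Sphene, Staurolite, Talc.
That is 6 minerals.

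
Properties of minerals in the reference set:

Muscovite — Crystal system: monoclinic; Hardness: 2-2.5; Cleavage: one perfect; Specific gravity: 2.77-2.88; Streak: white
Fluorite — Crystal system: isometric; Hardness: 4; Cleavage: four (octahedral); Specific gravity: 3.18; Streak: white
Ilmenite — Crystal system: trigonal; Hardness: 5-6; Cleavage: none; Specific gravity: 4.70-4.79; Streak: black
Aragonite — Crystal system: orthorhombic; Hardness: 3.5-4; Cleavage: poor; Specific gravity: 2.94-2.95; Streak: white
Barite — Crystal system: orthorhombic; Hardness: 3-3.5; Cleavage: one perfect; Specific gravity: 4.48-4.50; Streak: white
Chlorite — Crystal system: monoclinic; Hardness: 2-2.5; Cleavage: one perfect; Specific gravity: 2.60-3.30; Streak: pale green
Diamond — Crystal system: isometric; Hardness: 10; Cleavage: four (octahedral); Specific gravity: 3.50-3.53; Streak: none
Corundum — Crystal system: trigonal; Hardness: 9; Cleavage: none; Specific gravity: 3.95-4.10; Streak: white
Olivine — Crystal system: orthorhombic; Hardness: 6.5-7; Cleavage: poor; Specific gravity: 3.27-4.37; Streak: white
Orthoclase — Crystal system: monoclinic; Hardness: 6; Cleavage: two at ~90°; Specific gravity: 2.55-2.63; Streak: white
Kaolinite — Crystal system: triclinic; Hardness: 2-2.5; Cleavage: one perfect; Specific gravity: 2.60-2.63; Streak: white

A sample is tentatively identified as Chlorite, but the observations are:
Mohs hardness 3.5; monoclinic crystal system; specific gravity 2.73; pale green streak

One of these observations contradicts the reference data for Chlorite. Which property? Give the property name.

Mohs hardness 3.5: Chlorite has hardness 2-2.5 — inconsistent.
Monoclinic crystal system: Chlorite has monoclinic system — within range.
Specific gravity 2.73: Chlorite has SG 2.60-3.30 — within range.
Pale green streak: Chlorite has pale green streak — within range.
Only the hardness is inconsistent.

hardness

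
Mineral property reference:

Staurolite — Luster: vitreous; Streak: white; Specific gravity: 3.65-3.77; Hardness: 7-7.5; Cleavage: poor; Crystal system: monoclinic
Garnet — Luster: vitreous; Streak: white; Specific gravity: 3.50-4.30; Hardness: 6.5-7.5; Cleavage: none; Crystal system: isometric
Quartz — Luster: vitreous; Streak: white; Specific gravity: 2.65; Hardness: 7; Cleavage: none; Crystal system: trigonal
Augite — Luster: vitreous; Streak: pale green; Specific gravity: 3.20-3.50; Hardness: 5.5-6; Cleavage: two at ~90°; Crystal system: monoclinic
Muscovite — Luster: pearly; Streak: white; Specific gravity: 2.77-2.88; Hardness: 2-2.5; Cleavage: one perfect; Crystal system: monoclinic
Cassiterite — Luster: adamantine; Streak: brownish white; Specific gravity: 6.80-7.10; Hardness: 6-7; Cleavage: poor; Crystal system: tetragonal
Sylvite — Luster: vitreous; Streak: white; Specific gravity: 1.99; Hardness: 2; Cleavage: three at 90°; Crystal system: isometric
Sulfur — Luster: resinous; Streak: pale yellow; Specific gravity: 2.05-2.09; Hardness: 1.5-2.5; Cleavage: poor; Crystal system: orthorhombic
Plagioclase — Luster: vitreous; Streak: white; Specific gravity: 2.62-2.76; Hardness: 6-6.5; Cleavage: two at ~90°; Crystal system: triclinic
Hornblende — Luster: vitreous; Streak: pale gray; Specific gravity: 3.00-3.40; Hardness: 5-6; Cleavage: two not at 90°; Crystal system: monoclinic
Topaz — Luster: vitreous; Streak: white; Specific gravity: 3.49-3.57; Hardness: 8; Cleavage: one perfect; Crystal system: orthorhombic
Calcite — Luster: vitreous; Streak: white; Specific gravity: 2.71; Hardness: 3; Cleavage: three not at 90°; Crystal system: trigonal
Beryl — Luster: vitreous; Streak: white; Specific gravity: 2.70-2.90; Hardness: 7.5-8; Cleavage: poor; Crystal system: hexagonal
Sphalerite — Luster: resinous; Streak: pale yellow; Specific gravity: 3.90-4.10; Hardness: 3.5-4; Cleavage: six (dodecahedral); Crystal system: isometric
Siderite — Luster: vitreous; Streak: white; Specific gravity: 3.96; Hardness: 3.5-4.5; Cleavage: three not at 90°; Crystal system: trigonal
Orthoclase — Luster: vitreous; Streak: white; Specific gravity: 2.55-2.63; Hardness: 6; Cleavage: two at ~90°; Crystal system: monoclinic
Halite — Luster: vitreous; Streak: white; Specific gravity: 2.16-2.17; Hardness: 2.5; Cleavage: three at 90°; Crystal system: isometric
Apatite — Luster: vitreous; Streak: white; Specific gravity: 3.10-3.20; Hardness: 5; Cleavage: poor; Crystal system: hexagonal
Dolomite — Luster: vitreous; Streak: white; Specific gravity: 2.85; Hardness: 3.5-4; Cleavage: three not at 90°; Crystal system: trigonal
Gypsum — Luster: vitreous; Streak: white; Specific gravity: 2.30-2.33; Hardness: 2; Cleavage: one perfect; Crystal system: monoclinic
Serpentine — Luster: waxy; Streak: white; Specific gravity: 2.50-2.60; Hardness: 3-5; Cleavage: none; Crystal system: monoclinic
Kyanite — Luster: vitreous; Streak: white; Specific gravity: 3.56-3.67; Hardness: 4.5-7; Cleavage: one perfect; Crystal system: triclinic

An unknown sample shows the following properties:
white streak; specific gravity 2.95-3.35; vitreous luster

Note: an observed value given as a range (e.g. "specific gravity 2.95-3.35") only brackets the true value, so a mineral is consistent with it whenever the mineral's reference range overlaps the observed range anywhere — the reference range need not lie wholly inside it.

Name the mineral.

White streak is inconsistent with Augite, Cassiterite, Sulfur, Hornblende, Sphalerite.
Specific gravity 2.95-3.35: Apatite remains.
Vitreous luster: no further eliminations.
The only mineral consistent with every observation is Apatite.

Apatite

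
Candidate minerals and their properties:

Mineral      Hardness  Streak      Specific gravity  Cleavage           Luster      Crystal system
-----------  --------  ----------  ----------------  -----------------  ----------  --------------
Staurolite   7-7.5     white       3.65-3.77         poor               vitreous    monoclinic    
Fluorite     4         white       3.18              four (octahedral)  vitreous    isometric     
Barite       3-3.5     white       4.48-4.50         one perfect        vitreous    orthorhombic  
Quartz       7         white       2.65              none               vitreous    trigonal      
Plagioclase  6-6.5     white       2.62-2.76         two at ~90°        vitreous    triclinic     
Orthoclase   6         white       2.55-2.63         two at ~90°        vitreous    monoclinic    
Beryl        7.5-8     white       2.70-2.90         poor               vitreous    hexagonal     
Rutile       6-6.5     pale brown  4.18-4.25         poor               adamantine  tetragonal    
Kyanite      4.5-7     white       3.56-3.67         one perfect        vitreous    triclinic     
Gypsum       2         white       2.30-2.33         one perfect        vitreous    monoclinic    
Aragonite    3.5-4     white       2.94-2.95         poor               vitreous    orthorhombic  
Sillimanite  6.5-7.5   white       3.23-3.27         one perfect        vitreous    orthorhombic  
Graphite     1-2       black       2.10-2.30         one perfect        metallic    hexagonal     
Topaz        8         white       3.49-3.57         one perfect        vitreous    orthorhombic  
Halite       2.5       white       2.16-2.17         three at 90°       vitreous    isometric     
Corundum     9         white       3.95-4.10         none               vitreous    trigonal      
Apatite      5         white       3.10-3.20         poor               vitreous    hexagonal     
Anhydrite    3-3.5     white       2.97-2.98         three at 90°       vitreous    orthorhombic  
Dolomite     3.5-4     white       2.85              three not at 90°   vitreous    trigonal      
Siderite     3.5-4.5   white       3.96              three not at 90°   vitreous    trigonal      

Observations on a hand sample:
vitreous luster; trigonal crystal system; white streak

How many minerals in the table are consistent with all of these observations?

Vitreous luster eliminates Rutile, Graphite.
Trigonal crystal system: only Quartz, Corundum, Dolomite, Siderite remain.
White streak: every remaining candidate is consistent.
Remaining candidates: Corundum, Dolomite, Quartz, Siderite.
That is 4 minerals.

4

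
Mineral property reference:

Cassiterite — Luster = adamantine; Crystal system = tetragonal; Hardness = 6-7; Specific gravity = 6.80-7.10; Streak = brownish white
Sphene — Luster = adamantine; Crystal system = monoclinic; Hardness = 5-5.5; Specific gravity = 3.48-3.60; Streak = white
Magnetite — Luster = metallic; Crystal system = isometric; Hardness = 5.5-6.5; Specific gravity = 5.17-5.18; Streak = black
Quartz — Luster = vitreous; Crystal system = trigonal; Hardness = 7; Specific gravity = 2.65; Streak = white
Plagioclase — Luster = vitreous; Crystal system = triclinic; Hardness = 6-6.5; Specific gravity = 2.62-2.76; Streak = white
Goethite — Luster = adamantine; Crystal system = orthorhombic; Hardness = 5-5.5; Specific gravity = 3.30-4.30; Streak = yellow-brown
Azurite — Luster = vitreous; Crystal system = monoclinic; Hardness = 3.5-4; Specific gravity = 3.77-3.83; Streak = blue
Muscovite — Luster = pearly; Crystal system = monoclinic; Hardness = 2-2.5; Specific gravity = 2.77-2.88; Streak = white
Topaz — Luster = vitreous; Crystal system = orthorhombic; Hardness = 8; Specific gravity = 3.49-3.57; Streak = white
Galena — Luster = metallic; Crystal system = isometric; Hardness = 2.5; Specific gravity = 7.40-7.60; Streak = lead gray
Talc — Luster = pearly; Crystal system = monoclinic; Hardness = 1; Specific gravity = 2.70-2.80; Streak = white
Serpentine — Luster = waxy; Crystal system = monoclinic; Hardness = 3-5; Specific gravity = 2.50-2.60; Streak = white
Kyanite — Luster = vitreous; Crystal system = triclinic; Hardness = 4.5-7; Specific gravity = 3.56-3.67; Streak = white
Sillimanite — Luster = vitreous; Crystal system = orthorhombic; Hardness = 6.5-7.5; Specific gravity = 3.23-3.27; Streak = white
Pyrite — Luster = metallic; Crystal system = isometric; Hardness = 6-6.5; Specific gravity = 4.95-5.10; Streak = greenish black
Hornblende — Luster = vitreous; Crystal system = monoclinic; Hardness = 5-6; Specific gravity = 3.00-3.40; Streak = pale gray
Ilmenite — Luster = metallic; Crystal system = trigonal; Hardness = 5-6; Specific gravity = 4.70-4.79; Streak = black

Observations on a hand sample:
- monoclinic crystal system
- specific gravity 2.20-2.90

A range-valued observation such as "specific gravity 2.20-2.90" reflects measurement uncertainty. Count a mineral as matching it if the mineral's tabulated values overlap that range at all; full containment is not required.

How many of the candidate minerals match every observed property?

Monoclinic crystal system — only Sphene, Azurite, Muscovite, Talc, Serpentine, Hornblende remain.
Specific gravity 2.20-2.90 excludes Sphene, Azurite, Hornblende.
Remaining candidates: Muscovite, Serpentine, Talc.
That is 3 minerals.

3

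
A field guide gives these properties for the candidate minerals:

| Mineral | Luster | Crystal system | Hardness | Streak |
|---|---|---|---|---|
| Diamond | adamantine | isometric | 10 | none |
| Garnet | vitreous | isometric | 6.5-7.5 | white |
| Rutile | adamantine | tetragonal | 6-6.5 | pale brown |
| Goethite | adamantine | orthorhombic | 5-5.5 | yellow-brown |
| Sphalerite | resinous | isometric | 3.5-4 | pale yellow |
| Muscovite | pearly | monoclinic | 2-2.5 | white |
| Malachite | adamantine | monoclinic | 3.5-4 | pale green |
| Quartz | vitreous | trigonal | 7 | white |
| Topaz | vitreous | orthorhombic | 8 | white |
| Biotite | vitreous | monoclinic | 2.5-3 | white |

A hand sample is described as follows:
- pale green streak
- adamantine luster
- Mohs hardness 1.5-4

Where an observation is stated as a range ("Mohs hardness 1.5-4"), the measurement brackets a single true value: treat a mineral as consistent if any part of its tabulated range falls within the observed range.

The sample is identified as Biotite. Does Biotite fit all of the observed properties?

Inconsistent

Pale green streak — Biotite has white streak; a mismatch.
Adamantine luster — Biotite has vitreous luster; a mismatch.
Mohs hardness 1.5-4 — fits Biotite (hardness 2.5-3).
2 of the observed properties are inconsistent with Biotite.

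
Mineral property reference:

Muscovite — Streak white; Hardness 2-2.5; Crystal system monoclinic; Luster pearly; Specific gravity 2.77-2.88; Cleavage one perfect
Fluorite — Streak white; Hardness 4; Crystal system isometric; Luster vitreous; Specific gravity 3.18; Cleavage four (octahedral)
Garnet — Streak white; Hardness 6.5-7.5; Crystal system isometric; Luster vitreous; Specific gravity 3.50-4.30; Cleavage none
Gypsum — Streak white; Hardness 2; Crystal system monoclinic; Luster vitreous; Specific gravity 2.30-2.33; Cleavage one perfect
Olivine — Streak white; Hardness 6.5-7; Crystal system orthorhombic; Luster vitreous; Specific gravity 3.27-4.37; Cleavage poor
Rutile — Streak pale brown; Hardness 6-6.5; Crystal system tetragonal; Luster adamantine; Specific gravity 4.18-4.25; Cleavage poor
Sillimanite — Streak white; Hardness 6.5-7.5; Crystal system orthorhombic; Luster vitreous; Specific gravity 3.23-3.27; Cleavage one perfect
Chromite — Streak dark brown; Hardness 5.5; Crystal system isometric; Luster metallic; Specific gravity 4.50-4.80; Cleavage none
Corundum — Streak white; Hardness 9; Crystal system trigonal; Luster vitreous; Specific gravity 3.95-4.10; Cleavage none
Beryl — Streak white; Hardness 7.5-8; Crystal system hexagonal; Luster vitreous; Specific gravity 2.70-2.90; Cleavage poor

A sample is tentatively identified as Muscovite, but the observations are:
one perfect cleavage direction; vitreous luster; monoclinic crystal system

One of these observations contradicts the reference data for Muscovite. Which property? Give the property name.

One perfect cleavage direction: Muscovite has cleavage one perfect — matches.
Vitreous luster: Muscovite has pearly luster — outside the reference range.
Monoclinic crystal system: Muscovite has monoclinic system — matches.
The luster is the one property that does not fit.

luster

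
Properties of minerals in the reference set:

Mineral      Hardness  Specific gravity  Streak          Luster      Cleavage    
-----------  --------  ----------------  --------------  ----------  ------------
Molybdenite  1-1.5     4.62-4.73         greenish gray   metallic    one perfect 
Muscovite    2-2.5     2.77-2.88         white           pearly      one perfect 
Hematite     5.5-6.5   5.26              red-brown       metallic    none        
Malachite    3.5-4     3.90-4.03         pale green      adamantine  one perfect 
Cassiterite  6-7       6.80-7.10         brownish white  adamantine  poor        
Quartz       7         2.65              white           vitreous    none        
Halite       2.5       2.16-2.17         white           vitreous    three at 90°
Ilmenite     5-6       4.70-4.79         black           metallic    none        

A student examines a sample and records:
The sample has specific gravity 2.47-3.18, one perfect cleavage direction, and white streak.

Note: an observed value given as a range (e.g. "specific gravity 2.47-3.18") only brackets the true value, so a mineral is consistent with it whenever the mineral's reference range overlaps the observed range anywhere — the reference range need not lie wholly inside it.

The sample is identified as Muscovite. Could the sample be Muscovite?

Yes

Specific gravity 2.47-3.18 — matches Muscovite (SG 2.77-2.88).
One perfect cleavage direction — matches Muscovite (cleavage one perfect).
White streak — matches Muscovite (white streak).
Every observed property is compatible with the reference values for Muscovite.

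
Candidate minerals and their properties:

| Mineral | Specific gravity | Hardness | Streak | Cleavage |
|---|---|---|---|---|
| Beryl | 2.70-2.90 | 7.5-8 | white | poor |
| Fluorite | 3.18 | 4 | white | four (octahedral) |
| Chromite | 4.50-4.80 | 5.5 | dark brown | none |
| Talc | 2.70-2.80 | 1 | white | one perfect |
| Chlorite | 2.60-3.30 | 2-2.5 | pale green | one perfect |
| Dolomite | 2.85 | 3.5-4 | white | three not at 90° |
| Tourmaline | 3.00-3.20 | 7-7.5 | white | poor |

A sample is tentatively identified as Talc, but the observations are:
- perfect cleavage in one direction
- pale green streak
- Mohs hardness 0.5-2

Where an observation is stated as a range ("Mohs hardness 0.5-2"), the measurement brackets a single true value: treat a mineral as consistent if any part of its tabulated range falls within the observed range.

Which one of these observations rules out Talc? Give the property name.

Perfect cleavage in one direction: Talc has cleavage one perfect — consistent.
Pale green streak: Talc has white streak — outside the reference range.
Mohs hardness 0.5-2: Talc has hardness 1 — consistent.
The streak is the one property that does not fit.

streak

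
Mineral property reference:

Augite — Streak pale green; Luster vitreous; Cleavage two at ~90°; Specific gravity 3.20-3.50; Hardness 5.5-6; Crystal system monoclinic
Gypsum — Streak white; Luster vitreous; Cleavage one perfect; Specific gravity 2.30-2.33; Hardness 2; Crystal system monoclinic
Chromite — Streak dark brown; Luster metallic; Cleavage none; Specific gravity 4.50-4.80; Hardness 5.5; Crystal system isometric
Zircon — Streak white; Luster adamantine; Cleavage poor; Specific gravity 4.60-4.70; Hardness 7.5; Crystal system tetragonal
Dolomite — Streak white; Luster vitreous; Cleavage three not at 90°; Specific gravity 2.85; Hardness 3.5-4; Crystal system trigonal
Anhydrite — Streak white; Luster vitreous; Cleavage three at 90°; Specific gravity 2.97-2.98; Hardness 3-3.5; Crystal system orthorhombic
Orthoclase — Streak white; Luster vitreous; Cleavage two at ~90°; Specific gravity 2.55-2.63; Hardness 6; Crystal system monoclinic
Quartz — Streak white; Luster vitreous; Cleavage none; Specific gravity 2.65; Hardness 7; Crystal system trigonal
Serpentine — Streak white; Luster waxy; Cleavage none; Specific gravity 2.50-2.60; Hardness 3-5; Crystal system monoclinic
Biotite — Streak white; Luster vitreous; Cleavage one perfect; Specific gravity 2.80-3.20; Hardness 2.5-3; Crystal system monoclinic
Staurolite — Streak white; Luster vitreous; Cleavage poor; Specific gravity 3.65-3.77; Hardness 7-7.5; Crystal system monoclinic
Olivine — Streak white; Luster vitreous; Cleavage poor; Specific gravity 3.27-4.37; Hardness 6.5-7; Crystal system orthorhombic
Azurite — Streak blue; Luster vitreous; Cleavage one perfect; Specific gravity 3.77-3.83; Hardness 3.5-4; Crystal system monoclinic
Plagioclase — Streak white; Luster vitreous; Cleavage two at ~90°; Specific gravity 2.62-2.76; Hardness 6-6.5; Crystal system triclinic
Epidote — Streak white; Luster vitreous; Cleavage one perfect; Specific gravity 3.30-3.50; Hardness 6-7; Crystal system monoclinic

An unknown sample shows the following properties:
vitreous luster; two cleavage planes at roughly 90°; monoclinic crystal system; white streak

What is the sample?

Vitreous luster excludes Chromite, Zircon, Serpentine.
Two cleavage planes at roughly 90° — Augite, Orthoclase, Plagioclase remain.
Monoclinic crystal system eliminates Plagioclase.
White streak eliminates Augite.
The only mineral consistent with every observation is Orthoclase.

Orthoclase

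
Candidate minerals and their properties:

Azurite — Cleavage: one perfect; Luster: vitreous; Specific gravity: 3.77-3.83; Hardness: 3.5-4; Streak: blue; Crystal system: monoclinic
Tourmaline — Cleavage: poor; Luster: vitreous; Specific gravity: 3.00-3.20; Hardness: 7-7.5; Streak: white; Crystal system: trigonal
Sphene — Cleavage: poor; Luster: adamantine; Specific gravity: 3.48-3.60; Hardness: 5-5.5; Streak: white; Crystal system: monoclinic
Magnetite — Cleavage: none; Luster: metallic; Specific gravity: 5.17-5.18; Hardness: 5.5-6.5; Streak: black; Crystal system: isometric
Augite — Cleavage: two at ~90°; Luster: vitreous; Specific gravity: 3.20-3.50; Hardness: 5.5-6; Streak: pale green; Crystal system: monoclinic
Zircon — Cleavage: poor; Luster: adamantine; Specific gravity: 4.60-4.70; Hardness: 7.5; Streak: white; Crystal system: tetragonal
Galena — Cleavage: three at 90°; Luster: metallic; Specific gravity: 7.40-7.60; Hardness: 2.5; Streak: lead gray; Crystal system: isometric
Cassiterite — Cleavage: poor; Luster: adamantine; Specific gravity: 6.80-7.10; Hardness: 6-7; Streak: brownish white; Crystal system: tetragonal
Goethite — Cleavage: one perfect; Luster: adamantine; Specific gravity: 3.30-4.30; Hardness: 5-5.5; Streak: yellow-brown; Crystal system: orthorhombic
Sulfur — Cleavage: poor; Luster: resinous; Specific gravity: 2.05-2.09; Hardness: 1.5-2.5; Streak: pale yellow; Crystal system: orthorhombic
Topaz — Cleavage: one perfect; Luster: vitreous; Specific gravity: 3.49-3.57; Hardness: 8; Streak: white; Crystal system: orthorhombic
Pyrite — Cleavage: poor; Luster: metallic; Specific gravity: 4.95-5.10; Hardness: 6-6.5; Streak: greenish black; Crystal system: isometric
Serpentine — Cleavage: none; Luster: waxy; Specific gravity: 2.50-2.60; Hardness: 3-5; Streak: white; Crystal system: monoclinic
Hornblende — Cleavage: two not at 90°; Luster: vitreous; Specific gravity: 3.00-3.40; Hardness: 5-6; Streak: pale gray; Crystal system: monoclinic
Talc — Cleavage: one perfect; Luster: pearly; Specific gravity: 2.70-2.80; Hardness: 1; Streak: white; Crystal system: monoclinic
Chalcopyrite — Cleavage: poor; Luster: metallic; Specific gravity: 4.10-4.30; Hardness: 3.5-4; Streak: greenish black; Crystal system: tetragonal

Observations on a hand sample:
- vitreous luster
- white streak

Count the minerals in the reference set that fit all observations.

Vitreous luster: only Azurite, Tourmaline, Augite, Topaz, Hornblende remain.
White streak: leaves Tourmaline, Topaz.
Remaining candidates: Topaz, Tourmaline.
That is 2 minerals.

2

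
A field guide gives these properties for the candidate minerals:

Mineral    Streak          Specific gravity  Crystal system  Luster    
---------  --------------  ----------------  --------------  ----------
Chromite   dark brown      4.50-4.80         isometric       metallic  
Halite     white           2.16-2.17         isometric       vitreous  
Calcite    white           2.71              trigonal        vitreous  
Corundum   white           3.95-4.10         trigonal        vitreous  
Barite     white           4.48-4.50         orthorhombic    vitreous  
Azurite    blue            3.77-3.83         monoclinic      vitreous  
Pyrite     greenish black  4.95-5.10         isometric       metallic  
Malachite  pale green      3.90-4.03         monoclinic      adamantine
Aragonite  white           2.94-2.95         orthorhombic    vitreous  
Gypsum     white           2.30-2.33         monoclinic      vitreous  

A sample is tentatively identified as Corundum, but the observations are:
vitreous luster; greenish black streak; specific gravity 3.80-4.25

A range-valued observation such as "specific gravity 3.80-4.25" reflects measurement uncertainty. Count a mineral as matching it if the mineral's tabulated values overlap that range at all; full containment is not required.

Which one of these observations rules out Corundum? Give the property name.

streak

Vitreous luster: Corundum has vitreous luster — matches.
Greenish black streak: Corundum has white streak — outside the reference range.
Specific gravity 3.80-4.25: Corundum has SG 3.95-4.10 — matches.
Only the streak is inconsistent.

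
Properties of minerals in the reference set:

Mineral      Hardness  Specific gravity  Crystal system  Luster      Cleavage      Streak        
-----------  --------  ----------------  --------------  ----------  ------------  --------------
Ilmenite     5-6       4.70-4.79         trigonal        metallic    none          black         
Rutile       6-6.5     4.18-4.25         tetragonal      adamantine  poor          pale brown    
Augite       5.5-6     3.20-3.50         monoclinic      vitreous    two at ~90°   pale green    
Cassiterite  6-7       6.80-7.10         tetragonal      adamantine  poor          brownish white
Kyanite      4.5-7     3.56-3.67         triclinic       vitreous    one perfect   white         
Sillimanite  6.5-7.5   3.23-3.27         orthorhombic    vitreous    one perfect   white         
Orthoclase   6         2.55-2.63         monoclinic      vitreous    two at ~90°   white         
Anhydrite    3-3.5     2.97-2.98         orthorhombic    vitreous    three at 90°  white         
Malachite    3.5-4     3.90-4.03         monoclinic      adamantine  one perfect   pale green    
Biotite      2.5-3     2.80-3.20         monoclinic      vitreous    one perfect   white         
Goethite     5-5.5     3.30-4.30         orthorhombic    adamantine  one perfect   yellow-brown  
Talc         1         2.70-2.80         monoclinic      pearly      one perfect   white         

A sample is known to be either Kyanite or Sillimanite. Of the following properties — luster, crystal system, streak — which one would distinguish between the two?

crystal system

Luster: both vitreous — no difference.
Crystal system: Kyanite triclinic, Sillimanite orthorhombic — these differ.
Streak: both white — no difference.
Of the listed properties, crystal system is the one that separates them.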